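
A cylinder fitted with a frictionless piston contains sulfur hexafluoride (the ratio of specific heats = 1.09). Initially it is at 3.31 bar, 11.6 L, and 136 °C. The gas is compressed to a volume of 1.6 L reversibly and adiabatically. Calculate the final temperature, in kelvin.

T₂ ≈ 489 K

For a reversible adiabat TV^(γ−1) is constant, so T₂ = T₁ (V₁/V₂)^(γ−1).
T₁ = 136 °C = 409.1 K.
T₂ = 409.1 × (11.6/1.6)^(0.09) = 489 K.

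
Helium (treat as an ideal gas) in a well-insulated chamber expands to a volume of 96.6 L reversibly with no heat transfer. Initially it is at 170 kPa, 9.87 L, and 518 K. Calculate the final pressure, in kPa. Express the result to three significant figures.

Adiabatic: P₁V₁^γ = P₂V₂^γ ⇒ P₂ = P₁ (V₁/V₂)^γ.
γ = 5/3 for a monatomic ideal gas.
P₂ = 170 × (9.87/96.6)^(5/3) = 3.796 kPa.

P₂ ≈ 3.80 kPa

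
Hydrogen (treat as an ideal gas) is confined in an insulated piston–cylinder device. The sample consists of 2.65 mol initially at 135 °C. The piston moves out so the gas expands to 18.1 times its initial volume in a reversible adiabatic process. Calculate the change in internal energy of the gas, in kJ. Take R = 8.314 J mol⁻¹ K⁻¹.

For a reversible adiabat TV^(γ−1) is constant, so T₂ = T₁ (V₁/V₂)^(γ−1).
γ = 7/5 for a diatomic ideal gas, so γ−1 = 2/5.
T₁ = 135 °C = 408.1 K.
T₂ = 408.1 × (1/18.1)^(2/5) = 128.2 K.
Q = 0, so ΔU = W_on_gas = nCᵥΔT with Cᵥ = R/(γ−1) = 20.79 J/(mol·K).
ΔU = 2.65 × 20.79 × (128.2 − 408.1) = -15420 J.

ΔU ≈ -15.4 kJ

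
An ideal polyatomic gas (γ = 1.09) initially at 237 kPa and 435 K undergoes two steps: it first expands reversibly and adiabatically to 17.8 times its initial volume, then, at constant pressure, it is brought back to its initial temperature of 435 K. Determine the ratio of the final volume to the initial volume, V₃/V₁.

V₃/V₁ ≈ 23.1

Adiabatic step: V₂/V₁ = 17.8; T₂ = T₁·(1/17.8)^(0.09) = 335.7 K.
Isobaric step: V₃/V₂ = T₃/T₂ = 435/335.7.
V₃/V₁ = (V₂/V₁)(V₃/V₂) = 17.8 × (435/335.7) = 23.07.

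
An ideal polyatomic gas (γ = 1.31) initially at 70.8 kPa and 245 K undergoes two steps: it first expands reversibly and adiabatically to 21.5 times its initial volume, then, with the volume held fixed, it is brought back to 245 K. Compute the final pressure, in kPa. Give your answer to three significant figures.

Adiabatic step (PV^γ = const): P₂ = 70.8×(1/21.5)^(1.31) = 1.272 kPa; T₂ = 245×(1/21.5)^(0.31) = 94.65 K.
Isochoric: P₃ = P₂(T₃/T₂) = 1.272 × (245/94.65) = 3.293 kPa.

P₃ ≈ 3.29 kPa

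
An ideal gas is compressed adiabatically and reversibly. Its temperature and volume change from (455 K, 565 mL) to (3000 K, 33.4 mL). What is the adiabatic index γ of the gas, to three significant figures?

γ ≈ 1.67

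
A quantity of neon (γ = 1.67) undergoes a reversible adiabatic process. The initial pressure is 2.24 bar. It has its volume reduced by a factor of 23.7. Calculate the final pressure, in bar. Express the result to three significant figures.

P₂ ≈ 443 bar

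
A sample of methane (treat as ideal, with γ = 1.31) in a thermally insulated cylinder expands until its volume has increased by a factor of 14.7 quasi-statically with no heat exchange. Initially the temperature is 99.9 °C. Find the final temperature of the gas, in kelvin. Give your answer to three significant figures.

T₂ ≈ 162 K

For a reversible adiabat TV^(γ−1) is constant, so T₂ = T₁ (V₁/V₂)^(γ−1).
T₁ = 99.9 °C = 373 K.
T₂ = 373 × (1/14.7)^(0.31) = 162.1 K.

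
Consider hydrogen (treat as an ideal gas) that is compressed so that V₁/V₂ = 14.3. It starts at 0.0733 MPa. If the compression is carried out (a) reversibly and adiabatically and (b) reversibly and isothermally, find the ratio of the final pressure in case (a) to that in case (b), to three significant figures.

P_adiabatic / P_isothermal ≈ 2.90

For a diatomic ideal gas γ = 7/5.
Isothermal: P_b = P₁(V₁/V₂) = 0.0733×14.3.
Adiabatic: P_a = P₁(V₁/V₂)^γ = 0.0733×14.3^(7/5).
P_a/P_b = (V₁/V₂)^(γ−1) = 14.3^(2/5) = 2.898.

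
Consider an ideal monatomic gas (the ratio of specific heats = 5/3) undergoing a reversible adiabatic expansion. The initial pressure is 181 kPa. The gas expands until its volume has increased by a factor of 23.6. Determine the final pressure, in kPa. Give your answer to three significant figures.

Since PV^γ is constant along a reversible adiabat, P₂ = P₁ (V₁/V₂)^γ.
P₂ = 181 × (1/23.6)^(5/3) = 0.9322 kPa.

P₂ ≈ 0.932 kPa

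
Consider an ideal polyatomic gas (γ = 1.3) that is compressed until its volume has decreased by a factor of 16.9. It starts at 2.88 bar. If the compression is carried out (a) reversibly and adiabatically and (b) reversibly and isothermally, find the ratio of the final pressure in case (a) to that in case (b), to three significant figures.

P_adiabatic / P_isothermal ≈ 2.34

Isothermal: P_b = P₁(V₁/V₂) = 2.88×16.9.
Adiabatic: P_a = P₁(V₁/V₂)^γ = 2.88×16.9^(1.3).
P_a/P_b = (V₁/V₂)^(γ−1) = 16.9^(0.3) = 2.335.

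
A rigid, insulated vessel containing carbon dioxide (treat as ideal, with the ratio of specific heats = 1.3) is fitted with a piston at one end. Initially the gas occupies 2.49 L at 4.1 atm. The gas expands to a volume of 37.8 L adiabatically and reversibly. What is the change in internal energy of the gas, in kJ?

ΔU ≈ -1.92 kJ

P₂ = P₁(V₁/V₂)^γ = 4.1×(2.49/37.8)^(1.3) = 0.1194 atm.
For a reversible adiabat, W_by_gas = (P₁V₁ − P₂V₂)/(γ−1).
W_by = (415400×0.00249 − 12100×0.0378) / (0.3) = 1923 J.
Q = 0 ⇒ ΔU = −W_by = -1923 J.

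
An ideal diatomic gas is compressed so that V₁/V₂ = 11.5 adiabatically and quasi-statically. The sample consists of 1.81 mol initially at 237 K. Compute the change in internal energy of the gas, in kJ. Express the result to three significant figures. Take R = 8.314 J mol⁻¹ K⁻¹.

For a reversible adiabat TV^(γ−1) is constant, so T₂ = T₁ (V₁/V₂)^(γ−1).
γ = 7/5 for a diatomic ideal gas, so γ−1 = 2/5.
T₂ = 237 × 11.5^(2/5) = 629.5 K.
Q = 0, so ΔU = W_on_gas = nCᵥΔT with Cᵥ = R/(γ−1) = 20.79 J/(mol·K).
ΔU = 1.81 × 20.79 × (629.5 − 237) = 14770 J.

ΔU ≈ 14.8 kJ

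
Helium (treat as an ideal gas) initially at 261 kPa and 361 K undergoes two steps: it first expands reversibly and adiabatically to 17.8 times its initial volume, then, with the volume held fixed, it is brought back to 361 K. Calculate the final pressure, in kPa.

For a monatomic ideal gas γ = 5/3.
Adiabatic step (PV^γ = const): P₂ = 261×(1/17.8)^(5/3) = 2.151 kPa; T₂ = 361×(1/17.8)^(2/3) = 52.95 K.
Isochoric: P₃ = P₂(T₃/T₂) = 2.151 × (361/52.95) = 14.66 kPa.

P₃ ≈ 14.7 kPa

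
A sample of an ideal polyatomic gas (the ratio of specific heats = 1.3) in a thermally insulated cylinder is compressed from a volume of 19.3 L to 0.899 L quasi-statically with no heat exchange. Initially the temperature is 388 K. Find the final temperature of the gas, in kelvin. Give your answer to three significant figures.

T₂ ≈ 974 K

For a reversible adiabat TV^(γ−1) is constant, so T₂ = T₁ (V₁/V₂)^(γ−1).
T₂ = 388 × (19.3/0.899)^(0.3) = 973.6 K.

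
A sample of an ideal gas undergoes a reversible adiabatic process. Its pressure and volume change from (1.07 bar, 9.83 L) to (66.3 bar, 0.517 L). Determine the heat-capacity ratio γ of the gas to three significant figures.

PV^γ = const ⇒ γ = ln(P₂/P₁) / ln(V₁/V₂).
γ = ln(66.3/1.07) / ln(9.83/0.517) = 1.401.

γ ≈ 1.40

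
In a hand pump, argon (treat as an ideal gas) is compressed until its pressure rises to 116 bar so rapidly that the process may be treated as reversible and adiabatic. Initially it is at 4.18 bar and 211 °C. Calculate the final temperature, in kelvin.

Along an adiabat T P^((1−γ)/γ) is constant, so T₂ = T₁ (P₂/P₁)^((γ−1)/γ).
For a monatomic ideal gas γ = 5/3, so (γ−1)/γ = 2/5.
T₁ = 211 °C = 484.1 K.
T₂ = 484.1 × (116/4.18)^(2/5) = 1829 K.

T₂ ≈ 1830 K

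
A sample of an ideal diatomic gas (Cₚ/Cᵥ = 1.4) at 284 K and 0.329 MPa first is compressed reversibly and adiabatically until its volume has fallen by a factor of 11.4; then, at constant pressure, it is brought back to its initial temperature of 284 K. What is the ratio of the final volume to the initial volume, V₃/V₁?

Adiabatic step: V₂/V₁ = 0.08772; T₂ = T₁·11.4^(0.4) = 751.8 K.
Isobaric step: V₃/V₂ = T₃/T₂ = 284/751.8.
V₃/V₁ = (V₂/V₁)(V₃/V₂) = 0.08772 × (284/751.8) = 0.03314.

V₃/V₁ ≈ 0.0331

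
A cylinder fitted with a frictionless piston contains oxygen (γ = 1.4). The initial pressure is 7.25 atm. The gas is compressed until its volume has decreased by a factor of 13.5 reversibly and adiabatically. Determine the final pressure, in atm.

P₂ ≈ 277 atm

Adiabatic: P₁V₁^γ = P₂V₂^γ ⇒ P₂ = P₁ (V₁/V₂)^γ.
P₂ = 7.25 × 13.5^(1.4) = 277.2 atm.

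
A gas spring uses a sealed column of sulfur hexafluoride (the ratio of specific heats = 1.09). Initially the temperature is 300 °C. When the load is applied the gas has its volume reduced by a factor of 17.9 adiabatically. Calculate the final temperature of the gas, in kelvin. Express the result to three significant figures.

T₂ ≈ 743 K

For a reversible adiabat TV^(γ−1) is constant, so T₂ = T₁ (V₁/V₂)^(γ−1).
T₁ = 300 °C = 573.1 K.
T₂ = 573.1 × 17.9^(0.09) = 743.1 K.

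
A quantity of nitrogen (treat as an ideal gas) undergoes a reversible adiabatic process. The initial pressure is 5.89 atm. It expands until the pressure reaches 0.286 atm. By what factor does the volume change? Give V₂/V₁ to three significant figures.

V₂/V₁ ≈ 8.68

From PV^γ = const, V₂/V₁ = (P₁/P₂)^(1/γ).
For a diatomic ideal gas γ = 7/5.
V₂/V₁ = (5.89/0.286)^(5/7) = 8.677.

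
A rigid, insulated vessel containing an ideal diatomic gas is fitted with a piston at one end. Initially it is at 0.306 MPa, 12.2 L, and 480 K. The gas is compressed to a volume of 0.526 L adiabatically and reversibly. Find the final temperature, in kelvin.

T₂ ≈ 1690 K

For a reversible adiabat TV^(γ−1) is constant, so T₂ = T₁ (V₁/V₂)^(γ−1).
γ = 7/5 for a diatomic ideal gas.
T₂ = 480 × (12.2/0.526)^(2/5) = 1688 K.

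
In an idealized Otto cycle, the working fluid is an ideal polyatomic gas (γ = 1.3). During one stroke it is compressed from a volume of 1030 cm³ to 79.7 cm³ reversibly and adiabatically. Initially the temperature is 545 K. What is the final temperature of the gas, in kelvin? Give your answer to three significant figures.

T₂ ≈ 1170 K

For a reversible adiabat TV^(γ−1) is constant, so T₂ = T₁ (V₁/V₂)^(γ−1).
T₂ = 545 × (1030/79.7)^(0.3) = 1174 K.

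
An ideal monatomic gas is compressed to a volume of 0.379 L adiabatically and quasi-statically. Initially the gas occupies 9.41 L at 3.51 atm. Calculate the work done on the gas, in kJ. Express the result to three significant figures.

W ≈ 37.7 kJ

γ = 5/3 for a monatomic ideal gas.
P₂ = P₁(V₁/V₂)^γ = 3.51×(9.41/0.379)^(5/3) = 741.7 atm.
For a reversible adiabat, W_by_gas = (P₁V₁ − P₂V₂)/(γ−1).
W_by = (355700×0.00941 − 7.515×10^7×0.000379) / (2/3) = -37700 J.
W_on_gas = −W_by = 37700 J.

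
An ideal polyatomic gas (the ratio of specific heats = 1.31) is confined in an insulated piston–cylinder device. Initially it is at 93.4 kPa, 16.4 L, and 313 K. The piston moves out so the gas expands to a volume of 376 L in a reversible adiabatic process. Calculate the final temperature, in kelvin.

Adiabatic: T₁V₁^(γ−1) = T₂V₂^(γ−1) ⇒ T₂ = T₁ (V₁/V₂)^(γ−1).
T₂ = 313 × (16.4/376)^(0.31) = 118.5 K.

T₂ ≈ 119 K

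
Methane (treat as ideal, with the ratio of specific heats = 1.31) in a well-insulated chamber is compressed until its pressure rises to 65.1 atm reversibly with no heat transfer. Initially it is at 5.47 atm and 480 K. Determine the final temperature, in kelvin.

Along an adiabat T P^((1−γ)/γ) is constant, so T₂ = T₁ (P₂/P₁)^((γ−1)/γ).
T₂ = 480 × (65.1/5.47)^(0.237) = 862.5 K.

T₂ ≈ 863 K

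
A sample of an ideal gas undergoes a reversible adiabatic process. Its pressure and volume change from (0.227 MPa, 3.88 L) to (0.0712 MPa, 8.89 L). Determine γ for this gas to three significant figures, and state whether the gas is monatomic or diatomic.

PV^γ = const ⇒ γ = ln(P₂/P₁) / ln(V₁/V₂).
γ = ln(0.0712/0.227) / ln(3.88/8.89) = 1.398.
γ ≈ 1.40 is close to 7/5, so the gas is diatomic.

γ ≈ 1.40; diatomic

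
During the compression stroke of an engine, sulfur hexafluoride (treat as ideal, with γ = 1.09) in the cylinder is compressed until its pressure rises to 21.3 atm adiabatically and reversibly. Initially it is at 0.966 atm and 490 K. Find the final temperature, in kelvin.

T₂ ≈ 633 K

Along an adiabat T P^((1−γ)/γ) is constant, so T₂ = T₁ (P₂/P₁)^((γ−1)/γ).
T₂ = 490 × (21.3/0.966)^(0.0826) = 632.6 K.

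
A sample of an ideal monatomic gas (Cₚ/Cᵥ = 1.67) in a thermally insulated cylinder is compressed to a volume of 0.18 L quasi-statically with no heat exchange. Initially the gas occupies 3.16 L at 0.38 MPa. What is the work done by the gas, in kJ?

W ≈ -10.4 kJ

P₂ = P₁(V₁/V₂)^γ = 0.38×(3.16/0.18)^(1.67) = 45.49 MPa.
For a reversible adiabat, W_by_gas = (P₁V₁ − P₂V₂)/(γ−1).
W_by = (380000×0.00316 − 4.549×10^7×0.00018) / (0.67) = -10430 J.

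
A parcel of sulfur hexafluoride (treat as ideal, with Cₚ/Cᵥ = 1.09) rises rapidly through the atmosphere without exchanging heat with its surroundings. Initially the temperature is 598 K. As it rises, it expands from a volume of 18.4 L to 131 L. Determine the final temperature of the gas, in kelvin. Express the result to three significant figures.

T₂ ≈ 501 K

Adiabatic: T₁V₁^(γ−1) = T₂V₂^(γ−1) ⇒ T₂ = T₁ (V₁/V₂)^(γ−1).
T₂ = 598 × (18.4/131)^(0.09) = 501.2 K.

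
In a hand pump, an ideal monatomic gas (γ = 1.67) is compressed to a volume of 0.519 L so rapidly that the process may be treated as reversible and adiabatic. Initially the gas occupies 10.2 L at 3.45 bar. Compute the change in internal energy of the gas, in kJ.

ΔU ≈ 33.4 kJ

P₂ = P₁(V₁/V₂)^γ = 3.45×(10.2/0.519)^(1.67) = 498.7 bar.
For a reversible adiabat, W_by_gas = (P₁V₁ − P₂V₂)/(γ−1).
W_by = (345000×0.0102 − 4.987×10^7×0.000519) / (0.67) = -33380 J.
Q = 0 ⇒ ΔU = −W_by = 33380 J.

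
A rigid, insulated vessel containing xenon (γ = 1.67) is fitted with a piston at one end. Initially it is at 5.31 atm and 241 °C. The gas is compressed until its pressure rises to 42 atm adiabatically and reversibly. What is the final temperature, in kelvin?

T₂ ≈ 1180 K

Along an adiabat T P^((1−γ)/γ) is constant, so T₂ = T₁ (P₂/P₁)^((γ−1)/γ).
T₁ = 241 °C = 514.1 K.
T₂ = 514.1 × (42/5.31)^(0.401) = 1179 K.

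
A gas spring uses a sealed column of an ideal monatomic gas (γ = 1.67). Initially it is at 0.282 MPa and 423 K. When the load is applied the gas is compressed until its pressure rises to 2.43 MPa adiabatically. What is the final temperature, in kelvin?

Adiabatic: T₂/T₁ = (P₂/P₁)^((γ−1)/γ).
T₂ = 423 × (2.43/0.282)^(0.401) = 1004 K.

T₂ ≈ 1000 K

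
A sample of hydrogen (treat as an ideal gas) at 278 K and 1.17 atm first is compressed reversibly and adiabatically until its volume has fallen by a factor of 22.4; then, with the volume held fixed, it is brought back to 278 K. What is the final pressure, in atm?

For a diatomic ideal gas γ = 7/5.
Adiabatic step (PV^γ = const): P₂ = 1.17×22.4^(7/5) = 90.89 atm; T₂ = 278×22.4^(2/5) = 964.1 K.
Isochoric: P₃ = P₂(T₃/T₂) = 90.89 × (278/964.1) = 26.21 atm.

P₃ ≈ 26.2 atm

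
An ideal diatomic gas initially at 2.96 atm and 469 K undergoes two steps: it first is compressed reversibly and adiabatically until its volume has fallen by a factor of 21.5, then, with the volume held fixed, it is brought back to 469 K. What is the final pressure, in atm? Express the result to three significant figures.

P₃ ≈ 63.6 atm

For a diatomic ideal gas γ = 7/5.
Adiabatic step (PV^γ = const): P₂ = 2.96×21.5^(7/5) = 217.1 atm; T₂ = 469×21.5^(2/5) = 1600 K.
Isochoric: P₃ = P₂(T₃/T₂) = 217.1 × (469/1600) = 63.64 atm.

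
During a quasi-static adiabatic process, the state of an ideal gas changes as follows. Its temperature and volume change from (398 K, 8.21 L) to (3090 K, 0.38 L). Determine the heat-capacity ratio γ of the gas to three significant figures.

γ ≈ 1.67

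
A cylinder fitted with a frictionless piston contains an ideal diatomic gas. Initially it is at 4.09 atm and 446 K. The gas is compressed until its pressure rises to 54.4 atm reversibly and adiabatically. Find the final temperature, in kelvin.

T₂ ≈ 934 K

Adiabatic: T₂/T₁ = (P₂/P₁)^((γ−1)/γ).
For a diatomic ideal gas γ = 7/5, so (γ−1)/γ = 2/7.
T₂ = 446 × (54.4/4.09)^(2/7) = 934.2 K.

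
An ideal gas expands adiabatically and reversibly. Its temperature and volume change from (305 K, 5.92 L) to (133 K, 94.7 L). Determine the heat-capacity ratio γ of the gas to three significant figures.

TV^(γ−1) = const ⇒ γ − 1 = ln(T₂/T₁) / ln(V₁/V₂).
γ = 1 + ln(133/305) / ln(5.92/94.7) = 1.299.

γ ≈ 1.30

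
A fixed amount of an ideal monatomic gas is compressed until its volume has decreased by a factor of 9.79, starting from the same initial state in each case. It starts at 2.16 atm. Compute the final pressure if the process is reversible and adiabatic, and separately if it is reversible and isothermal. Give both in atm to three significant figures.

adiabatic: 96.8 atm; isothermal: 21.1 atm

For a monatomic ideal gas γ = 5/3.
Isothermal: P₂ = P₁(V₁/V₂) = 2.16×9.79 = 21.15 atm.
Adiabatic: P₂ = P₁(V₁/V₂)^γ = 2.16×9.79^(5/3) = 96.77 atm.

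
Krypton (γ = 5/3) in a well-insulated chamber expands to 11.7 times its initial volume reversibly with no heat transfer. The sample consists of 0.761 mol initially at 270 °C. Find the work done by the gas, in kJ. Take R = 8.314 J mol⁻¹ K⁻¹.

For a reversible adiabat TV^(γ−1) is constant, so T₂ = T₁ (V₁/V₂)^(γ−1).
T₁ = 270 °C = 543.1 K.
T₂ = 543.1 × (1/11.7)^(2/3) = 105.4 K.
Q = 0, so ΔU = W_on_gas = nCᵥΔT with Cᵥ = R/(γ−1) = 12.47 J/(mol·K).
ΔU = 0.761 × 12.47 × (105.4 − 543.1) = -4155 J.
Work done by the gas = −ΔU = 4155 J.

W ≈ 4.15 kJ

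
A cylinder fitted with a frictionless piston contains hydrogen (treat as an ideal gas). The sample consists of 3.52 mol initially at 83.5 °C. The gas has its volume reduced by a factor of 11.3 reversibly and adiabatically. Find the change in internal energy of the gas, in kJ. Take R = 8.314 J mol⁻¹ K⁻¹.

ΔU ≈ 42.7 kJ

Adiabatic: T₁V₁^(γ−1) = T₂V₂^(γ−1) ⇒ T₂ = T₁ (V₁/V₂)^(γ−1).
γ = 7/5 for a diatomic ideal gas, so γ−1 = 2/5.
T₁ = 83.5 °C = 356.6 K.
T₂ = 356.6 × 11.3^(2/5) = 940.7 K.
Q = 0, so ΔU = W_on_gas = nCᵥΔT with Cᵥ = R/(γ−1) = 20.79 J/(mol·K).
ΔU = 3.52 × 20.79 × (940.7 − 356.6) = 42730 J.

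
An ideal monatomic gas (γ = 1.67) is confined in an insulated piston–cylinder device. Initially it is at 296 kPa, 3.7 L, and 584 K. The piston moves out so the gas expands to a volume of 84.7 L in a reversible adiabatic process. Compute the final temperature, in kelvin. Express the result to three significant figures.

Adiabatic: T₁V₁^(γ−1) = T₂V₂^(γ−1) ⇒ T₂ = T₁ (V₁/V₂)^(γ−1).
T₂ = 584 × (3.7/84.7)^(0.67) = 71.68 K.

T₂ ≈ 71.7 K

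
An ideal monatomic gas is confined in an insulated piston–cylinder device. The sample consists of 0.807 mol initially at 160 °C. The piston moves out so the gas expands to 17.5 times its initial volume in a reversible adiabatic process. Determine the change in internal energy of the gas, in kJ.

ΔU ≈ -3.71 kJ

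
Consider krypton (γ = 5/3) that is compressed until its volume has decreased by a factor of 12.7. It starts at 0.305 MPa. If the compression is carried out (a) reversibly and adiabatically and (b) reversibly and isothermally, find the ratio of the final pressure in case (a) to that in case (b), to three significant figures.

P_adiabatic / P_isothermal ≈ 5.44

Isothermal: P_b = P₁(V₁/V₂) = 0.305×12.7.
Adiabatic: P_a = P₁(V₁/V₂)^γ = 0.305×12.7^(5/3).
P_a/P_b = (V₁/V₂)^(γ−1) = 12.7^(2/3) = 5.443.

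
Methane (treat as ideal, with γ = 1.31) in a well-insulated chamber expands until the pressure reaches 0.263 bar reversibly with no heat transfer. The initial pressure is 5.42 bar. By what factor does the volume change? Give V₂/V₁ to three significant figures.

V₂/V₁ ≈ 10.1

From PV^γ = const, V₂/V₁ = (P₁/P₂)^(1/γ).
V₂/V₁ = (5.42/0.263)^(0.763) = 10.07.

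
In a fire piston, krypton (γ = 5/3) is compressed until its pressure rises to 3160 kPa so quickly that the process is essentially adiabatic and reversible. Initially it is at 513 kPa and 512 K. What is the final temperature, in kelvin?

Along an adiabat T P^((1−γ)/γ) is constant, so T₂ = T₁ (P₂/P₁)^((γ−1)/γ).
T₂ = 512 × (3160/513)^(2/5) = 1059 K.

T₂ ≈ 1060 K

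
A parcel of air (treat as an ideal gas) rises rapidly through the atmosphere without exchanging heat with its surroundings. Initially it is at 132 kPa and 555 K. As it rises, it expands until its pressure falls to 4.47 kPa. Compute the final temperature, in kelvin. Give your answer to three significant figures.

Adiabatic: T₂/T₁ = (P₂/P₁)^((γ−1)/γ).
For a diatomic ideal gas γ = 7/5, so (γ−1)/γ = 2/7.
T₂ = 555 × (4.47/132)^(2/7) = 211 K.

T₂ ≈ 211 K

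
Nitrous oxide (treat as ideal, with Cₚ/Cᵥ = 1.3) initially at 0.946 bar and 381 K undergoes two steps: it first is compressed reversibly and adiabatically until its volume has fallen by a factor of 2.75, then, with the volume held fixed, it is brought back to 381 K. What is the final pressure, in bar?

Adiabatic step (PV^γ = const): P₂ = 0.946×2.75^(1.3) = 3.524 bar; T₂ = 381×2.75^(0.3) = 516.1 K.
Isochoric: P₃ = P₂(T₃/T₂) = 3.524 × (381/516.1) = 2.602 bar.

P₃ ≈ 2.60 bar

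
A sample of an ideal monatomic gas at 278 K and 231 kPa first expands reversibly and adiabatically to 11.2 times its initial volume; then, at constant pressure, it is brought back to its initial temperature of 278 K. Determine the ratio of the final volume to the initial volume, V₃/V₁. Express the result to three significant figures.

For a monatomic ideal gas γ = 5/3.
Adiabatic step: V₂/V₁ = 11.2; T₂ = T₁·(1/11.2)^(2/3) = 55.53 K.
Isobaric step: V₃/V₂ = T₃/T₂ = 278/55.53.
V₃/V₁ = (V₂/V₁)(V₃/V₂) = 11.2 × (278/55.53) = 56.07.

V₃/V₁ ≈ 56.1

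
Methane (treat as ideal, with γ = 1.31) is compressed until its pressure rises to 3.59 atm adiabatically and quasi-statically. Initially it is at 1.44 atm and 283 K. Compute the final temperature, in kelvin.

T₂ ≈ 351 K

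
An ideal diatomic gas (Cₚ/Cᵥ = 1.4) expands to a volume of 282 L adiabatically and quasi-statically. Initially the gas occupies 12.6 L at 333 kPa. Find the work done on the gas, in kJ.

W ≈ -7.46 kJ

P₂ = P₁(V₁/V₂)^γ = 333×(12.6/282)^(1.4) = 4.292 kPa.
For a reversible adiabat, W_by_gas = (P₁V₁ − P₂V₂)/(γ−1).
W_by = (333000×0.0126 − 4292×0.282) / (0.4) = 7464 J.
W_on_gas = −W_by = -7464 J.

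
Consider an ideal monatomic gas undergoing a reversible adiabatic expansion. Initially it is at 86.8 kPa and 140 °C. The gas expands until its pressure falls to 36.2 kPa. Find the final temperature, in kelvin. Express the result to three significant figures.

T₂ ≈ 291 K

Along an adiabat T P^((1−γ)/γ) is constant, so T₂ = T₁ (P₂/P₁)^((γ−1)/γ).
For a monatomic ideal gas γ = 5/3, so (γ−1)/γ = 2/5.
T₁ = 140 °C = 413.1 K.
T₂ = 413.1 × (36.2/86.8)^(2/5) = 291.2 K.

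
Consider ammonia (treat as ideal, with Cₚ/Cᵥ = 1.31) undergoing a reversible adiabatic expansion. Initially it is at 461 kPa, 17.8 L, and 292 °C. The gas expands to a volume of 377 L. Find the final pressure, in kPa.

P₂ ≈ 8.45 kPa

Since PV^γ is constant along a reversible adiabat, P₂ = P₁ (V₁/V₂)^γ.
P₂ = 461 × (17.8/377)^(1.31) = 8.448 kPa.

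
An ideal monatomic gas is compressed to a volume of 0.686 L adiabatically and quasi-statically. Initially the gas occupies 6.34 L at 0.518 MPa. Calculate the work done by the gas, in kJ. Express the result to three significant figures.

W ≈ -16.8 kJ

γ = 5/3 for a monatomic ideal gas.
P₂ = P₁(V₁/V₂)^γ = 0.518×(6.34/0.686)^(5/3) = 21.08 MPa.
For a reversible adiabat, W_by_gas = (P₁V₁ − P₂V₂)/(γ−1).
W_by = (518000×0.00634 − 2.108×10^7×0.000686) / (2/3) = -16770 J.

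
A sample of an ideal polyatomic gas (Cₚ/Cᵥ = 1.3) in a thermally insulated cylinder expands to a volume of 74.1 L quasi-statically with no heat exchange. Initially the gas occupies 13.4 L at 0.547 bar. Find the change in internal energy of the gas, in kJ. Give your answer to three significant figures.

P₂ = P₁(V₁/V₂)^γ = 0.547×(13.4/74.1)^(1.3) = 0.05922 bar.
For a reversible adiabat, W_by_gas = (P₁V₁ − P₂V₂)/(γ−1).
W_by = (54700×0.0134 − 5922×0.0741) / (0.3) = 980.6 J.
Q = 0 ⇒ ΔU = −W_by = -980.6 J.

ΔU ≈ -0.981 kJ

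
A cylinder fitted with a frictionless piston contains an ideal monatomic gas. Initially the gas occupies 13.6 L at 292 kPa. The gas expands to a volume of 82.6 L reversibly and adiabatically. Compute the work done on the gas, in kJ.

W ≈ -4.17 kJ

γ = 5/3 for a monatomic ideal gas.
P₂ = P₁(V₁/V₂)^γ = 292×(13.6/82.6)^(5/3) = 14.44 kPa.
For a reversible adiabat, W_by_gas = (P₁V₁ − P₂V₂)/(γ−1).
W_by = (292000×0.0136 − 14440×0.0826) / (2/3) = 4167 J.
W_on_gas = −W_by = -4167 J.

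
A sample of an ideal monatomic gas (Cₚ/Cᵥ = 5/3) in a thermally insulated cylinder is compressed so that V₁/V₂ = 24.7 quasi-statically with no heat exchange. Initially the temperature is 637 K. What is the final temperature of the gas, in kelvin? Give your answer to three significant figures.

For a reversible adiabat TV^(γ−1) is constant, so T₂ = T₁ (V₁/V₂)^(γ−1).
T₂ = 637 × 24.7^(2/3) = 5403 K.

T₂ ≈ 5400 K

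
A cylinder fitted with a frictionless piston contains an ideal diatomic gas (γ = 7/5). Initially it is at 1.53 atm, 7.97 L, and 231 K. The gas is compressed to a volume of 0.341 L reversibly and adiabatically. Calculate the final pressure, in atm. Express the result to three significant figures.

P₂ ≈ 126 atm

Adiabatic: P₁V₁^γ = P₂V₂^γ ⇒ P₂ = P₁ (V₁/V₂)^γ.
P₂ = 1.53 × (7.97/0.341)^(7/5) = 126.1 atm.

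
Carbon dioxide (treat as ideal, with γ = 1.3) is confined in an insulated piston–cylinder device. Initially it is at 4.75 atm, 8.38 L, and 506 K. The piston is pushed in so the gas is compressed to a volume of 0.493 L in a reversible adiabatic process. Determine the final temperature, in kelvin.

For a reversible adiabat TV^(γ−1) is constant, so T₂ = T₁ (V₁/V₂)^(γ−1).
T₂ = 506 × (8.38/0.493)^(0.3) = 1184 K.

T₂ ≈ 1180 K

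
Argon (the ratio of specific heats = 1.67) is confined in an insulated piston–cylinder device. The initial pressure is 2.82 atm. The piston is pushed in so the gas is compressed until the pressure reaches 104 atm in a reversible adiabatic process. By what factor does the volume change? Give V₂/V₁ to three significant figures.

V₂/V₁ ≈ 0.115

From PV^γ = const, V₂/V₁ = (P₁/P₂)^(1/γ).
V₂/V₁ = (2.82/104)^(0.599) = 0.1153.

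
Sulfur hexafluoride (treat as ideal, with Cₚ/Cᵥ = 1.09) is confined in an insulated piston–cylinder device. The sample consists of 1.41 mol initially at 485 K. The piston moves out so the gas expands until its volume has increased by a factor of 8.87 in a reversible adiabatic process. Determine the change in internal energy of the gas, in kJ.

For a reversible adiabat TV^(γ−1) is constant, so T₂ = T₁ (V₁/V₂)^(γ−1).
T₂ = 485 × (1/8.87)^(0.09) = 398.5 K.
Q = 0, so ΔU = W_on_gas = nCᵥΔT with Cᵥ = R/(γ−1) = 92.38 J/(mol·K).
ΔU = 1.41 × 92.38 × (398.5 − 485) = -11270 J.

ΔU ≈ -11.3 kJ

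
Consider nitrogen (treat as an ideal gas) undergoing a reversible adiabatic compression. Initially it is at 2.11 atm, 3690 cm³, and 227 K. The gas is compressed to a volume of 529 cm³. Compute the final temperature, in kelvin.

T₂ ≈ 494 K

For a reversible adiabat TV^(γ−1) is constant, so T₂ = T₁ (V₁/V₂)^(γ−1).
γ = 7/5 for a diatomic ideal gas.
T₂ = 227 × (3690/529)^(2/5) = 493.7 K.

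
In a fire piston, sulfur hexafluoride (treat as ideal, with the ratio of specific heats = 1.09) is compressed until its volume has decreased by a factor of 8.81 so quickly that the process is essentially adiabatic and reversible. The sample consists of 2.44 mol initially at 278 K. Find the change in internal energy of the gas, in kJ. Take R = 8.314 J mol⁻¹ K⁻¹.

ΔU ≈ 13.6 kJ

Adiabatic: T₁V₁^(γ−1) = T₂V₂^(γ−1) ⇒ T₂ = T₁ (V₁/V₂)^(γ−1).
T₂ = 278 × 8.81^(0.09) = 338.1 K.
Q = 0, so ΔU = W_on_gas = nCᵥΔT with Cᵥ = R/(γ−1) = 92.38 J/(mol·K).
ΔU = 2.44 × 92.38 × (338.1 − 278) = 13550 J.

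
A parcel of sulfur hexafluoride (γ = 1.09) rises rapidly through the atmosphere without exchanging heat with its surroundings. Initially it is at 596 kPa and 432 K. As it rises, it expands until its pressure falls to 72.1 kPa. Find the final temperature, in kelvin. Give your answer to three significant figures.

T₂ ≈ 363 K

Adiabatic: T₂/T₁ = (P₂/P₁)^((γ−1)/γ).
T₂ = 432 × (72.1/596)^(0.0826) = 362.9 K.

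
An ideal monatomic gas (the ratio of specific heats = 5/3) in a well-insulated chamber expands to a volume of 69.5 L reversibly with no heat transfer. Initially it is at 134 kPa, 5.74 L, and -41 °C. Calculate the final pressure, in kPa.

P₂ ≈ 2.10 kPa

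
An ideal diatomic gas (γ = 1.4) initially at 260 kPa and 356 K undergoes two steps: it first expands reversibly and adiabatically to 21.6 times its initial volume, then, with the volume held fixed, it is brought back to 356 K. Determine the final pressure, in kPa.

P₃ ≈ 12.0 kPa

Adiabatic step (PV^γ = const): P₂ = 260×(1/21.6)^(1.4) = 3.522 kPa; T₂ = 356×(1/21.6)^(0.4) = 104.2 K.
Isochoric: P₃ = P₂(T₃/T₂) = 3.522 × (356/104.2) = 12.04 kPa.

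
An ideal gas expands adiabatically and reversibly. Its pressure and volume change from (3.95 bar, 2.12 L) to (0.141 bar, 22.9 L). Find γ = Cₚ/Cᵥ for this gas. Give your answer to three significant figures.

PV^γ = const ⇒ γ = ln(P₂/P₁) / ln(V₁/V₂).
γ = ln(0.141/3.95) / ln(2.12/22.9) = 1.4.

γ ≈ 1.40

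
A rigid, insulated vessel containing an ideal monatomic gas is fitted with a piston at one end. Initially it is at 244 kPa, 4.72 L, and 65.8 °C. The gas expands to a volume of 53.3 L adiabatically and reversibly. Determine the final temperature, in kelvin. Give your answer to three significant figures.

Adiabatic: T₁V₁^(γ−1) = T₂V₂^(γ−1) ⇒ T₂ = T₁ (V₁/V₂)^(γ−1).
γ = 5/3 for a monatomic ideal gas.
T₁ = 65.8 °C = 338.9 K.
T₂ = 338.9 × (4.72/53.3)^(2/3) = 67.34 K.

T₂ ≈ 67.3 K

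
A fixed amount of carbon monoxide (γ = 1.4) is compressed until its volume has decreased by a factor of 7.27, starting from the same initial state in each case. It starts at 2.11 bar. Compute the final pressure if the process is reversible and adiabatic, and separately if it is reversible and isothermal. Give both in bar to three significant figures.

adiabatic: 33.9 bar; isothermal: 15.3 bar

Isothermal: P₂ = P₁(V₁/V₂) = 2.11×7.27 = 15.34 bar.
Adiabatic: P₂ = P₁(V₁/V₂)^γ = 2.11×7.27^(1.4) = 33.92 bar.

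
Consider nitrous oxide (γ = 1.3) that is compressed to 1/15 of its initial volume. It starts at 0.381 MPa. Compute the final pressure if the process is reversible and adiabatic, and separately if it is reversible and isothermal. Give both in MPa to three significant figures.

adiabatic: 12.9 MPa; isothermal: 5.71 MPa

Isothermal: P₂ = P₁(V₁/V₂) = 0.381×15 = 5.715 MPa.
Adiabatic: P₂ = P₁(V₁/V₂)^γ = 0.381×15^(1.3) = 12.88 MPa.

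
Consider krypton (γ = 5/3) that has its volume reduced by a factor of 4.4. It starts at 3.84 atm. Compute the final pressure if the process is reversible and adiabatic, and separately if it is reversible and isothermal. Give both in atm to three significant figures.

adiabatic: 45.4 atm; isothermal: 16.9 atm

Isothermal: P₂ = P₁(V₁/V₂) = 3.84×4.4 = 16.9 atm.
Adiabatic: P₂ = P₁(V₁/V₂)^γ = 3.84×4.4^(5/3) = 45.37 atm.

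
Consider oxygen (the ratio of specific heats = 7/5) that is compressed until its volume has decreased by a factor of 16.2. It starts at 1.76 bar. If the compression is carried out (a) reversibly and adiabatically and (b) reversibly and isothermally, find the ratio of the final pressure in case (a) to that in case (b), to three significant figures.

P_adiabatic / P_isothermal ≈ 3.05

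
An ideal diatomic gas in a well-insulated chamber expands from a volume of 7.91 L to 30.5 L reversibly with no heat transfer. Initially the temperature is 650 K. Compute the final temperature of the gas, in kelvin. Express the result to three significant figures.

T₂ ≈ 379 K

Adiabatic: T₁V₁^(γ−1) = T₂V₂^(γ−1) ⇒ T₂ = T₁ (V₁/V₂)^(γ−1).
For a diatomic ideal gas γ = 7/5, so γ−1 = 2/5.
T₂ = 650 × (7.91/30.5)^(2/5) = 378.8 K.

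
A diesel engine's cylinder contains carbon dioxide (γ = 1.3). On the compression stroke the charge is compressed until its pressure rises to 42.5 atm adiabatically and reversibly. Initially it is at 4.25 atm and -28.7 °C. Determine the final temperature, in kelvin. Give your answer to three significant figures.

Adiabatic: T₂/T₁ = (P₂/P₁)^((γ−1)/γ).
T₁ = -28.7 °C = 244.4 K.
T₂ = 244.4 × (42.5/4.25)^(0.231) = 415.9 K.

T₂ ≈ 416 K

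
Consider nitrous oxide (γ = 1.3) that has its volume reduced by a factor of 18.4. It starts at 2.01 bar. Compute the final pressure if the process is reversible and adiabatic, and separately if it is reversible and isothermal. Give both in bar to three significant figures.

adiabatic: 88.6 bar; isothermal: 37.0 bar

Isothermal: P₂ = P₁(V₁/V₂) = 2.01×18.4 = 36.98 bar.
Adiabatic: P₂ = P₁(V₁/V₂)^γ = 2.01×18.4^(1.3) = 88.61 bar.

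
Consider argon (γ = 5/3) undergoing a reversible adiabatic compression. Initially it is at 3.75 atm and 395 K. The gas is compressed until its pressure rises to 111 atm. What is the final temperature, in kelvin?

T₂ ≈ 1530 K

Along an adiabat T P^((1−γ)/γ) is constant, so T₂ = T₁ (P₂/P₁)^((γ−1)/γ).
T₂ = 395 × (111/3.75)^(2/5) = 1531 K.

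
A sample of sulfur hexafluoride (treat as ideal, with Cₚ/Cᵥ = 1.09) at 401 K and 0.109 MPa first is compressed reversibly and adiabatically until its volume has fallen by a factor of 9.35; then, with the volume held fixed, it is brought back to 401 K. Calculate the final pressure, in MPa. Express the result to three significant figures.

P₃ ≈ 1.02 MPa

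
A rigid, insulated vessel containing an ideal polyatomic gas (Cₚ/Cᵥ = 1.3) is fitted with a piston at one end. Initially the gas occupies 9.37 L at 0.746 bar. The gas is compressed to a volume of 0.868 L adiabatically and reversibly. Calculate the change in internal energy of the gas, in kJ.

P₂ = P₁(V₁/V₂)^γ = 0.746×(9.37/0.868)^(1.3) = 16.44 bar.
For a reversible adiabat, W_by_gas = (P₁V₁ − P₂V₂)/(γ−1).
W_by = (74600×0.00937 − 1.644×10^6×0.000868) / (0.3) = -2427 J.
Q = 0 ⇒ ΔU = −W_by = 2427 J.

ΔU ≈ 2.43 kJ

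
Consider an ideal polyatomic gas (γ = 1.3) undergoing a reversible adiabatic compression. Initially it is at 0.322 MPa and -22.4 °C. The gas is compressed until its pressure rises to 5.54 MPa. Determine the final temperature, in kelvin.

Along an adiabat T P^((1−γ)/γ) is constant, so T₂ = T₁ (P₂/P₁)^((γ−1)/γ).
T₁ = -22.4 °C = 250.7 K.
T₂ = 250.7 × (5.54/0.322)^(0.231) = 483.5 K.

T₂ ≈ 483 K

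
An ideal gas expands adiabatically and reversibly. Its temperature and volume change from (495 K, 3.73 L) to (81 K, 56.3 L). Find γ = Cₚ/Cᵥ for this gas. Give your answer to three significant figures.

TV^(γ−1) = const ⇒ γ − 1 = ln(T₂/T₁) / ln(V₁/V₂).
γ = 1 + ln(81/495) / ln(3.73/56.3) = 1.667.

γ ≈ 1.67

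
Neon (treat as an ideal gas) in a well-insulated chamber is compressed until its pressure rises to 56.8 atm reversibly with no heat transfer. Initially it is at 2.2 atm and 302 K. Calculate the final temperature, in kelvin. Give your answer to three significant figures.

T₂ ≈ 1110 K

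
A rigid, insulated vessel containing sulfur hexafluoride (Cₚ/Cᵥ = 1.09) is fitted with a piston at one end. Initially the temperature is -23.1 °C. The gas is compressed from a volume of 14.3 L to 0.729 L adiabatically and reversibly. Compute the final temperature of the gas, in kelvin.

T₂ ≈ 327 K

For a reversible adiabat TV^(γ−1) is constant, so T₂ = T₁ (V₁/V₂)^(γ−1).
T₁ = -23.1 °C = 250 K.
T₂ = 250 × (14.3/0.729)^(0.09) = 326.9 K.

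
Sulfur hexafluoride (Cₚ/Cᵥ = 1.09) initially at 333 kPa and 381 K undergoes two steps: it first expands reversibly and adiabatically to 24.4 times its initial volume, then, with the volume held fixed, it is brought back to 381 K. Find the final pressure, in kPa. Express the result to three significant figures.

Adiabatic step (PV^γ = const): P₂ = 333×(1/24.4)^(1.09) = 10.24 kPa; T₂ = 381×(1/24.4)^(0.09) = 285.8 K.
Isochoric: P₃ = P₂(T₃/T₂) = 10.24 × (381/285.8) = 13.65 kPa.

P₃ ≈ 13.6 kPa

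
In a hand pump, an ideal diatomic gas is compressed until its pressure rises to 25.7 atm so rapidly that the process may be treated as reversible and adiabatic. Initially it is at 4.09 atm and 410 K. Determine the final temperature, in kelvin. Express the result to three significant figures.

Adiabatic: T₂/T₁ = (P₂/P₁)^((γ−1)/γ).
For a diatomic ideal gas γ = 7/5, so (γ−1)/γ = 2/7.
T₂ = 410 × (25.7/4.09)^(2/7) = 693.2 K.

T₂ ≈ 693 K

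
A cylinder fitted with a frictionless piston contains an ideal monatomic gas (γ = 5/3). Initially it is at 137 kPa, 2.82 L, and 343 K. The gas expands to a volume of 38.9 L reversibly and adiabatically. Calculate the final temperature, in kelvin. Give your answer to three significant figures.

T₂ ≈ 59.6 K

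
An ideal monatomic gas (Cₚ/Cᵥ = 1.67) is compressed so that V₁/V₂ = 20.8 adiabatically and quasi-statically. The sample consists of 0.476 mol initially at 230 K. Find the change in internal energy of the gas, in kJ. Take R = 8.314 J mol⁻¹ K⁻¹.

ΔU ≈ 9.02 kJ

Adiabatic: T₁V₁^(γ−1) = T₂V₂^(γ−1) ⇒ T₂ = T₁ (V₁/V₂)^(γ−1).
T₂ = 230 × 20.8^(0.67) = 1757 K.
Q = 0, so ΔU = W_on_gas = nCᵥΔT with Cᵥ = R/(γ−1) = 12.41 J/(mol·K).
ΔU = 0.476 × 12.41 × (1757 − 230) = 9021 J.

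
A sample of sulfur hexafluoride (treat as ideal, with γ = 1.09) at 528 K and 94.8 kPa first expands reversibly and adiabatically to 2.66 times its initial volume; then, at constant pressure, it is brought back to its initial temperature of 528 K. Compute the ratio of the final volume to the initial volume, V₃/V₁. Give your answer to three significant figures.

Adiabatic step: V₂/V₁ = 2.66; T₂ = T₁·(1/2.66)^(0.09) = 483.5 K.
Isobaric step: V₃/V₂ = T₃/T₂ = 528/483.5.
V₃/V₁ = (V₂/V₁)(V₃/V₂) = 2.66 × (528/483.5) = 2.905.

V₃/V₁ ≈ 2.90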